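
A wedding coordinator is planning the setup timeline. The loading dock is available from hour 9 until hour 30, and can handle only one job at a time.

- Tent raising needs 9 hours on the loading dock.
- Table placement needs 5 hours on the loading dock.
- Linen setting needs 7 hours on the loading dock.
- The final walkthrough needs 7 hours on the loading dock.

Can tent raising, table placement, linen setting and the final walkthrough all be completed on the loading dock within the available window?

No

The loading dock window is 30 − 9 = 21 hours.
Running back to back, the jobs need 9 + 5 + 7 + 7 = 28 hours on the loading dock.
Since 28 > 21, they cannot all fit.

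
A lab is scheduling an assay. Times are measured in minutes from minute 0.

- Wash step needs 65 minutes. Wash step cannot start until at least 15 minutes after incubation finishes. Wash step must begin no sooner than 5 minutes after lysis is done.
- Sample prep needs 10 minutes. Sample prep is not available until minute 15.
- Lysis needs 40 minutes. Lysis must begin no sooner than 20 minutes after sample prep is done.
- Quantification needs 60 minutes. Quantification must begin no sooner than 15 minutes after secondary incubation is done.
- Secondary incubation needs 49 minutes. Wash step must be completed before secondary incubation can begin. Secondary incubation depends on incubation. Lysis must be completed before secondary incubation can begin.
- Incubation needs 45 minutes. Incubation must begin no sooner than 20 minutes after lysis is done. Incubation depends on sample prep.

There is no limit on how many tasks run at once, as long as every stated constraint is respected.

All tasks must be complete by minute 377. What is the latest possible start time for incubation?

128

Quantification must finish by minute 377; it takes 60 minutes, so it must start by 377 − 60 = minute 317.
Since quantification (must start by minute 317, minus 15-minute gap → minute 302) depends on it, secondary incubation must finish by minute 302. Backing off its 49-minute duration gives a latest start of minute 253.
Wash step has to be done before secondary incubation (must start by minute 253). That means finishing by minute 253, i.e. starting by 253 − 65 = minute 188.
Incubation must finish in time for wash step (must start by minute 188, minus 15-minute gap → minute 173); secondary incubation (must start by minute 253). The tightest is minute 173, so incubation must start by 173 − 45 = minute 128.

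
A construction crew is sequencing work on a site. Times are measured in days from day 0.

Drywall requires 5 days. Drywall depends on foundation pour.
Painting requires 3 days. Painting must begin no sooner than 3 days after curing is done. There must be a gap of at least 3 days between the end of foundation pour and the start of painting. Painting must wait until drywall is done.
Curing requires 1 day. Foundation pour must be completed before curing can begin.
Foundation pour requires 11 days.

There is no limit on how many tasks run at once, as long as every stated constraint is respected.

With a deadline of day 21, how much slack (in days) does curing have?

3

Nothing blocks foundation pour, so it runs from day 0 to day 11.
Curing waits on foundation pour (finishes day 11), so it starts at day 11 and finishes at 11 + 1 = day 12.

Working backward from the deadline:
Painting must finish by day 21; it takes 3 days, so it must start by 21 − 3 = day 18.
Curing has to be done before painting (must start by day 18, minus 3-day gap → day 15). That means finishing by day 15, i.e. starting by 15 − 1 = day 14.
So curing can start as early as day 11 and as late as day 14, giving 14 − 11 = 3 days of slack.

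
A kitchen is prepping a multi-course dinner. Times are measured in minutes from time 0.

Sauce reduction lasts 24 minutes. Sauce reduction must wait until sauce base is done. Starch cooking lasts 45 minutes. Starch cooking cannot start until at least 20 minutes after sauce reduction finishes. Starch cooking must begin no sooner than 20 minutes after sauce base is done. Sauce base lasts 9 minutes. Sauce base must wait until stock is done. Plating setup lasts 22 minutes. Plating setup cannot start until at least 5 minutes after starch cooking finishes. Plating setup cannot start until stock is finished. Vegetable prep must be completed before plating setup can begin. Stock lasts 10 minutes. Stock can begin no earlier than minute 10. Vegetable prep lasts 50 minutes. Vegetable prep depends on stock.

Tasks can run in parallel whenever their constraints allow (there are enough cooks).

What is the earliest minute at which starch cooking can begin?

73

Stock waits on its own release at minute 10, so it starts at minute 10 and finishes at 10 + 10 = minute 20.
Sauce base waits on stock (finishes minute 20), so it starts at minute 20 and finishes at 20 + 9 = minute 29.
Sauce reduction waits on sauce base (finishes minute 29), so it starts at minute 29 and finishes at 29 + 24 = minute 53.
Starch cooking waits on sauce reduction (finishes minute 53, plus 20-minute gap → minute 73); sauce base (finishes minute 29, plus 20-minute gap → minute 49). The latest of these is minute 73, which is the earliest starch cooking can start.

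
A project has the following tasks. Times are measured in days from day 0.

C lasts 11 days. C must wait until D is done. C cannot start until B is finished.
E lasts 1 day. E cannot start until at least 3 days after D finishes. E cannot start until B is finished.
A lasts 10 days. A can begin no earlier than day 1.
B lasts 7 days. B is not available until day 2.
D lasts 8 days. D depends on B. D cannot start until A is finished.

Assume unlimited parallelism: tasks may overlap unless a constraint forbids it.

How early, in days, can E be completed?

B waits on its own release at day 2, so it starts at day 2 and finishes at 2 + 7 = day 9.
After its own release at day 1, A can start at day 1 and finishes at day 11.
D needs all of B (finishes day 9); A (finishes day 11). That puts its earliest start at day 11; it finishes at 11 + 8 = day 19.
E has to wait for D (finishes day 19, plus 3-day gap → day 22); B (finishes day 9). The latest of these is day 22, so E runs day 22 to 22 + 1 = day 23.

23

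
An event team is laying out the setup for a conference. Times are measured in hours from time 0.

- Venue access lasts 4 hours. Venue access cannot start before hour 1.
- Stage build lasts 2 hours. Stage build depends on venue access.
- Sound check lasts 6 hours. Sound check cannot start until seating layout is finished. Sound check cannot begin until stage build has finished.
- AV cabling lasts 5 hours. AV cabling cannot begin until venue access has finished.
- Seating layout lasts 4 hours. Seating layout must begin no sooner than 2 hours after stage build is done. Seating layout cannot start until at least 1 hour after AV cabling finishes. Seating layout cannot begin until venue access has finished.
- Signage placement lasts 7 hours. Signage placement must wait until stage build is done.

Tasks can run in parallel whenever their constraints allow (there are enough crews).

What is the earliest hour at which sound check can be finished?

21

After its own release at hour 1, venue access can start at hour 1 and finishes at hour 5.
AV cabling waits on venue access (finishes hour 5), so it starts at hour 5 and finishes at 5 + 5 = hour 10.
Stage build waits on venue access (finishes hour 5), so it starts at hour 5 and finishes at 5 + 2 = hour 7.
Seating layout has to wait for stage build (finishes hour 7, plus 2-hour gap → hour 9); AV cabling (finishes hour 10, plus 1-hour gap → hour 11); venue access (finishes hour 5). The latest of these is hour 11, so seating layout runs hour 11 to 11 + 4 = hour 15.
Sound check needs all of seating layout (finishes hour 15); stage build (finishes hour 7). That puts its earliest start at hour 15; it finishes at 15 + 6 = hour 21.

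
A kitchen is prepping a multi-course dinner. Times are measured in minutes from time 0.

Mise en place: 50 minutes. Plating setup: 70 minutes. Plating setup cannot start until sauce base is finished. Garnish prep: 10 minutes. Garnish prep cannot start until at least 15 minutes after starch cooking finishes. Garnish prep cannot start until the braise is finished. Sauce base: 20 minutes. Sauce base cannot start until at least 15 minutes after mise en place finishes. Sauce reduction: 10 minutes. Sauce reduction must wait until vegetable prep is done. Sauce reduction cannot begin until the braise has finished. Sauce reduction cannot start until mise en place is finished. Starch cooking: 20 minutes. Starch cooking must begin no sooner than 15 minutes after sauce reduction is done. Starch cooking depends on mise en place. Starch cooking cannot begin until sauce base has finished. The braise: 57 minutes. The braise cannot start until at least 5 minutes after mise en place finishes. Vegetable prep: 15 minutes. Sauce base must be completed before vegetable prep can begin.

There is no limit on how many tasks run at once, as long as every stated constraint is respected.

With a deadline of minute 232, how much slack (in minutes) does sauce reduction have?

50

Mise en place has no prerequisites, so it starts at minute 0 and finishes at minute 50.
The braise waits on mise en place (finishes minute 50, plus 5-minute gap → minute 55), so it starts at minute 55 and finishes at 55 + 57 = minute 112.
Sauce base waits on mise en place (finishes minute 50, plus 15-minute gap → minute 65), so it starts at minute 65 and finishes at 65 + 20 = minute 85.
Vegetable prep cannot begin until sauce base (finishes minute 85). It runs from minute 85 to 85 + 15 = minute 100.
Sauce reduction has to wait for vegetable prep (finishes minute 100); the braise (finishes minute 112); mise en place (finishes minute 50). The latest of these is minute 112, so sauce reduction runs minute 112 to 112 + 10 = minute 122.

Working backward from the deadline:
Garnish prep has no dependents, so it just needs to finish by minute 232. Starting by 232 − 10 = minute 222 achieves that.
Starch cooking feeds into garnish prep (must start by minute 222, minus 15-minute gap → minute 207); so starch cooking must finish by minute 207 and therefore start by minute 187.
Sauce reduction has to be done before starch cooking (must start by minute 187, minus 15-minute gap → minute 172). That means finishing by minute 172, i.e. starting by 172 − 10 = minute 162.
So sauce reduction can start as early as minute 112 and as late as minute 162, giving 162 − 112 = 50 minutes of slack.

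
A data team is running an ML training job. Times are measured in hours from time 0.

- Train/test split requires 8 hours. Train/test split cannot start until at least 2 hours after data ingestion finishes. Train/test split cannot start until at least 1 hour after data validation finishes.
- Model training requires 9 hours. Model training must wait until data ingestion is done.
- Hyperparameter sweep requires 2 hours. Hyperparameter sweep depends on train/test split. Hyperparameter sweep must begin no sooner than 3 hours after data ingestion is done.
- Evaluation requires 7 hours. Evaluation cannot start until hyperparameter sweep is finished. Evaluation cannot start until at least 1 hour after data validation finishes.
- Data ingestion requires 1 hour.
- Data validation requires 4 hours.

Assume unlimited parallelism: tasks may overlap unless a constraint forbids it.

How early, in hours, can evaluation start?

Data validation has no prerequisites, so it starts at hour 0 and finishes at hour 4.
Data ingestion has no prerequisites, so it starts at hour 0 and finishes at hour 1.
For train/test split: data ingestion (finishes hour 1, plus 2-hour gap → hour 3); data validation (finishes hour 4, plus 1-hour gap → hour 5). Taking the maximum gives a start of hour 5, and it finishes at 5 + 8 = hour 13.
Hyperparameter sweep has to wait for train/test split (finishes hour 13); data ingestion (finishes hour 1, plus 3-hour gap → hour 4). The latest of these is hour 13, so hyperparameter sweep runs hour 13 to 13 + 2 = hour 15.
Evaluation waits on hyperparameter sweep (finishes hour 15); data validation (finishes hour 4, plus 1-hour gap → hour 5). The latest of these is hour 15, which is the earliest evaluation can start.

15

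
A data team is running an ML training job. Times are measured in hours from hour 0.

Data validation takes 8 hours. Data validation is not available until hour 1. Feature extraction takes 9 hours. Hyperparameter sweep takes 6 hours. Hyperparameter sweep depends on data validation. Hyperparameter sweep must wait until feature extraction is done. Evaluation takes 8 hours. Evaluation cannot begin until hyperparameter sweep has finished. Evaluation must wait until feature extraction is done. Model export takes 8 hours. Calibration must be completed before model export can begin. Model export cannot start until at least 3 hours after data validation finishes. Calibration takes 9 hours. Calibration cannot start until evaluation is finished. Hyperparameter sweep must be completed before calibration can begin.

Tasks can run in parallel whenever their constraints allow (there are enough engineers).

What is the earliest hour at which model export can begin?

32

Feature extraction has no prerequisites, so it starts at hour 0 and finishes at hour 9.
Data validation cannot begin until its own release at hour 1. It runs from hour 1 to 1 + 8 = hour 9.
For hyperparameter sweep: data validation (finishes hour 9); feature extraction (finishes hour 9). Taking the maximum gives a start of hour 9, and it finishes at 9 + 6 = hour 15.
Evaluation has to wait for hyperparameter sweep (finishes hour 15); feature extraction (finishes hour 9). The latest of these is hour 15, so evaluation runs hour 15 to 15 + 8 = hour 23.
Calibration has to wait for evaluation (finishes hour 23); hyperparameter sweep (finishes hour 15). The latest of these is hour 23, so calibration runs hour 23 to 23 + 9 = hour 32.
Model export waits on calibration (finishes hour 32); data validation (finishes hour 9, plus 3-hour gap → hour 12). The latest of these is hour 32, which is the earliest model export can start.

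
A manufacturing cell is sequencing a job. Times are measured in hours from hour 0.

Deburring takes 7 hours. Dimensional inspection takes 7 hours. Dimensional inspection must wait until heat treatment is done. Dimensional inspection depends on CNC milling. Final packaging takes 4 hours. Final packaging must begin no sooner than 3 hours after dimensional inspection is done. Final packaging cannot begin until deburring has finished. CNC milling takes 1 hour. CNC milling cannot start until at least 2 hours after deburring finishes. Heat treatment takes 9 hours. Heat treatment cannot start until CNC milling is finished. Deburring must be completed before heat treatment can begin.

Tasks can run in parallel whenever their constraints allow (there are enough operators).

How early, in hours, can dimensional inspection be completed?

26

Deburring can start immediately at hour 0; it finishes at hour 7.
CNC milling cannot begin until deburring (finishes hour 7, plus 2-hour gap → hour 9). It runs from hour 9 to 9 + 1 = hour 10.
Heat treatment needs all of CNC milling (finishes hour 10); deburring (finishes hour 7). That puts its earliest start at hour 10; it finishes at 10 + 9 = hour 19.
Dimensional inspection needs all of heat treatment (finishes hour 19); CNC milling (finishes hour 10). That puts its earliest start at hour 19; it finishes at 19 + 7 = hour 26.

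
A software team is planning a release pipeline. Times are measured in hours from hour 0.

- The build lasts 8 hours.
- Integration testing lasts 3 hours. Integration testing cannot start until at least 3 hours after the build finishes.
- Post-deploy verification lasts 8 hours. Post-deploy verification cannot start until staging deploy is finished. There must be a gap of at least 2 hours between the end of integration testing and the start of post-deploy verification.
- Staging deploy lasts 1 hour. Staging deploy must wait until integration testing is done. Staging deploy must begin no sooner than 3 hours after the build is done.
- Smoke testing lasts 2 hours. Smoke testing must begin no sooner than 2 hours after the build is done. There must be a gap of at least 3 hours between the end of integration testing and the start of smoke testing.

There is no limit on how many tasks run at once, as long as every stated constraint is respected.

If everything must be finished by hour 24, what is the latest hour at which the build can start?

0

Post-deploy verification must finish by hour 24; it takes 8 hours, so it must start by 24 − 8 = hour 16.
Staging deploy must finish before post-deploy verification (must start by hour 16). With a 1-hour duration, staging deploy must start by 16 − 1 = hour 15.
Smoke testing has no dependents, so it just needs to finish by hour 24. Starting by 24 − 2 = hour 22 achieves that.
Integration testing has several dependents: staging deploy (must start by hour 15); smoke testing (must start by hour 22, minus 3-hour gap → hour 19); post-deploy verification (must start by hour 16, minus 2-hour gap → hour 14). The earliest of those limits is hour 14, so integration testing must start by 14 − 3 = hour 11.
The build has several dependents: integration testing (must start by hour 11, minus 3-hour gap → hour 8); staging deploy (must start by hour 15, minus 3-hour gap → hour 12); smoke testing (must start by hour 22, minus 2-hour gap → hour 20). The earliest of those limits is hour 8, so the build must start by 8 − 8 = hour 0.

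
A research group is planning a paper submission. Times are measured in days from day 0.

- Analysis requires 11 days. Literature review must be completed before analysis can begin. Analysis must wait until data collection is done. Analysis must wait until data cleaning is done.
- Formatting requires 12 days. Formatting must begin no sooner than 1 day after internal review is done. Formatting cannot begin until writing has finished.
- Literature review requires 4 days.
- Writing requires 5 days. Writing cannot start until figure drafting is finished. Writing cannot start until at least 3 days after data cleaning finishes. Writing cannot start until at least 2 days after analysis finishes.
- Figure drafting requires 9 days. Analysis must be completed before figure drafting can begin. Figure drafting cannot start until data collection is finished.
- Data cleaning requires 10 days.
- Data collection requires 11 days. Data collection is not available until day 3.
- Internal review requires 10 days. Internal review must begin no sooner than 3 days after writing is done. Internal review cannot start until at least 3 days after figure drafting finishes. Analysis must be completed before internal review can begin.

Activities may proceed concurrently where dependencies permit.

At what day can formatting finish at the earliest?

65

Data cleaning can start immediately at day 0; it finishes at day 10.
Data collection waits on its own release at day 3, so it starts at day 3 and finishes at 3 + 11 = day 14.
Nothing blocks literature review, so it runs from day 0 to day 4.
Analysis has to wait for literature review (finishes day 4); data collection (finishes day 14); data cleaning (finishes day 10). The latest of these is day 14, so analysis runs day 14 to 14 + 11 = day 25.
Figure drafting cannot start until analysis (finishes day 25); data collection (finishes day 14). The controlling bound is day 25, so figure drafting finishes at 25 + 9 = day 34.
Writing cannot start until figure drafting (finishes day 34); data cleaning (finishes day 10, plus 3-day gap → day 13); analysis (finishes day 25, plus 2-day gap → day 27). The controlling bound is day 34, so writing finishes at 34 + 5 = day 39.
Internal review has to wait for writing (finishes day 39, plus 3-day gap → day 42); figure drafting (finishes day 34, plus 3-day gap → day 37); analysis (finishes day 25). The latest of these is day 42, so internal review runs day 42 to 42 + 10 = day 52.
Formatting needs all of internal review (finishes day 52, plus 1-day gap → day 53); writing (finishes day 39). That puts its earliest start at day 53; it finishes at 53 + 12 = day 65.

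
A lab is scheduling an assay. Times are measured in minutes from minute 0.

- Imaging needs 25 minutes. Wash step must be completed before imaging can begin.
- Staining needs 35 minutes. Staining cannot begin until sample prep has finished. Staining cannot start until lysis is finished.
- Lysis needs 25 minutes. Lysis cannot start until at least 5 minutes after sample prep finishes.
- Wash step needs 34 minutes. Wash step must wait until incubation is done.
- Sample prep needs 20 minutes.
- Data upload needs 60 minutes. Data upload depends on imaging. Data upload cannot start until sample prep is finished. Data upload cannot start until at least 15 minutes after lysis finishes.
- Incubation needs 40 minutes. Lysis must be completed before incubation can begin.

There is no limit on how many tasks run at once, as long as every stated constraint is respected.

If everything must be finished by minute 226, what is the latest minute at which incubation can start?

67

Nothing follows data upload; the deadline of minute 226 is its only limit. It must start by 226 − 60 = minute 166.
Imaging must finish before data upload (must start by minute 166). With a 25-minute duration, imaging must start by 166 − 25 = minute 141.
Since imaging (must start by minute 141) depends on it, wash step must finish by minute 141. Backing off its 34-minute duration gives a latest start of minute 107.
Incubation has to be done before wash step (must start by minute 107). That means finishing by minute 107, i.e. starting by 107 − 40 = minute 67.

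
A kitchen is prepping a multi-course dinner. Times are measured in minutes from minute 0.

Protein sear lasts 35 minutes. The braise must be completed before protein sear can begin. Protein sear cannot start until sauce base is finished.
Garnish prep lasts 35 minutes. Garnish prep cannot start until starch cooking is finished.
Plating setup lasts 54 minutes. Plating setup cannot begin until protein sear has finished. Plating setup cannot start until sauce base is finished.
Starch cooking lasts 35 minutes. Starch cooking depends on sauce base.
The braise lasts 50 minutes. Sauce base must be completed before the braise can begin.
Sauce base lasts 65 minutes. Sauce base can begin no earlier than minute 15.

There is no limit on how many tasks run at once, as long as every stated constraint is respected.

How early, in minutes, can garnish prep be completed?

Sauce base waits on its own release at minute 15, so it starts at minute 15 and finishes at 15 + 65 = minute 80.
Starch cooking waits on sauce base (finishes minute 80), so it starts at minute 80 and finishes at 80 + 35 = minute 115.
After starch cooking (finishes minute 115), garnish prep can start at minute 115 and finishes at minute 150.

150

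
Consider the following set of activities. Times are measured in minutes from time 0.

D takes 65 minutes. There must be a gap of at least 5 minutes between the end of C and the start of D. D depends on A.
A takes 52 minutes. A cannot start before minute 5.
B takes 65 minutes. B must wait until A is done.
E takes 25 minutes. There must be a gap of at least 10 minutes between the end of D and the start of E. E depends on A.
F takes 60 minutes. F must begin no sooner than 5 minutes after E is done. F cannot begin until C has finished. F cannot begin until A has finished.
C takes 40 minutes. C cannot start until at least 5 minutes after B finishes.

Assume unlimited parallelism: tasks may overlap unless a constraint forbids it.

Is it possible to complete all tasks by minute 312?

No

A waits on its own release at minute 5, so it starts at minute 5 and finishes at 5 + 52 = minute 57.
After A (finishes minute 57), B can start at minute 57 and finishes at minute 122.
After B (finishes minute 122, plus 5-minute gap → minute 127), C can start at minute 127 and finishes at minute 167.
D cannot start until C (finishes minute 167, plus 5-minute gap → minute 172); A (finishes minute 57). The controlling bound is minute 172, so D finishes at 172 + 65 = minute 237.
E has to wait for D (finishes minute 237, plus 10-minute gap → minute 247); A (finishes minute 57). The latest of these is minute 247, so E runs minute 247 to 247 + 25 = minute 272.
F cannot start until E (finishes minute 272, plus 5-minute gap → minute 277); C (finishes minute 167); A (finishes minute 57). The controlling bound is minute 277, so F finishes at 277 + 60 = minute 337.
The earliest everything can be done is minute 337, which is after the deadline of 312, so it is not possible.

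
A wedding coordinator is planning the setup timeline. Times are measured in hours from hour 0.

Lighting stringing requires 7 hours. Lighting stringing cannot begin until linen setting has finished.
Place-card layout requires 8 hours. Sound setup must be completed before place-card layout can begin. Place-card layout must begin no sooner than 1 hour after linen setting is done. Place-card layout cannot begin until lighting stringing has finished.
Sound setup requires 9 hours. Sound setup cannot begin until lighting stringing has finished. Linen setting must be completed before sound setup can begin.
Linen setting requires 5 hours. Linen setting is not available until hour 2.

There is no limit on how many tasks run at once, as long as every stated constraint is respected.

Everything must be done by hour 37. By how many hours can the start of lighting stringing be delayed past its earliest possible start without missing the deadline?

Linen setting cannot begin until its own release at hour 2. It runs from hour 2 to 2 + 5 = hour 7.
Lighting stringing cannot begin until linen setting (finishes hour 7). It runs from hour 7 to 7 + 7 = hour 14.

Working backward from the deadline:
Place-card layout must finish by hour 37; it takes 8 hours, so it must start by 37 − 8 = hour 29.
Sound setup must finish before place-card layout (must start by hour 29). With a 9-hour duration, sound setup must start by 29 − 9 = hour 20.
For lighting stringing: sound setup (must start by hour 20); place-card layout (must start by hour 29). The most restrictive is hour 20; with a 7-hour duration, lighting stringing must start by hour 13.
So lighting stringing can start as early as hour 7 and as late as hour 13, giving 13 − 7 = 6 hours of slack.

6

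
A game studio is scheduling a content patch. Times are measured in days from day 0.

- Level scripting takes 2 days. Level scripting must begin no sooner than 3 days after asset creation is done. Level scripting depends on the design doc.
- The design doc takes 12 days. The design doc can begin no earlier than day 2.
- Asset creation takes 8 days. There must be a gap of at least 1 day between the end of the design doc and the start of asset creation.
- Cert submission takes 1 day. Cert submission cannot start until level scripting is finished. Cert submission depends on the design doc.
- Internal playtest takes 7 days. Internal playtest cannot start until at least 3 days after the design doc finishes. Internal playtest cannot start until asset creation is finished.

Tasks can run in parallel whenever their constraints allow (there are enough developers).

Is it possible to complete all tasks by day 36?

Yes

The design doc cannot begin until its own release at day 2. It runs from day 2 to 2 + 12 = day 14.
After the design doc (finishes day 14, plus 1-day gap → day 15), asset creation can start at day 15 and finishes at day 23.
Internal playtest needs all of the design doc (finishes day 14, plus 3-day gap → day 17); asset creation (finishes day 23). That puts its earliest start at day 23; it finishes at 23 + 7 = day 30.
Level scripting cannot start until asset creation (finishes day 23, plus 3-day gap → day 26); the design doc (finishes day 14). The controlling bound is day 26, so level scripting finishes at 26 + 2 = day 28.
Cert submission cannot start until level scripting (finishes day 28); the design doc (finishes day 14). The controlling bound is day 28, so cert submission finishes at 28 + 1 = day 29.
Every task is finished by day 30, which is no later than the deadline of 36, so the schedule is feasible.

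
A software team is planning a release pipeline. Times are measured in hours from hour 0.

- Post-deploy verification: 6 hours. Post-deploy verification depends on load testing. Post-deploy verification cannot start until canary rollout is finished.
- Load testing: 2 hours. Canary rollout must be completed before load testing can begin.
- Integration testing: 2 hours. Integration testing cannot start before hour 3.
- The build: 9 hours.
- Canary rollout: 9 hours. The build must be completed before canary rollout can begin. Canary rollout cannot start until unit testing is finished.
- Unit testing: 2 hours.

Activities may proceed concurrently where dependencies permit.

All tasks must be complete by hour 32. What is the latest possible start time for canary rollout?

Post-deploy verification has no dependents, so it just needs to finish by hour 32. Starting by 32 − 6 = hour 26 achieves that.
Load testing has to be done before post-deploy verification (must start by hour 26). That means finishing by hour 26, i.e. starting by 26 − 2 = hour 24.
For canary rollout: load testing (must start by hour 24); post-deploy verification (must start by hour 26). The most restrictive is hour 24; with a 9-hour duration, canary rollout must start by hour 15.

15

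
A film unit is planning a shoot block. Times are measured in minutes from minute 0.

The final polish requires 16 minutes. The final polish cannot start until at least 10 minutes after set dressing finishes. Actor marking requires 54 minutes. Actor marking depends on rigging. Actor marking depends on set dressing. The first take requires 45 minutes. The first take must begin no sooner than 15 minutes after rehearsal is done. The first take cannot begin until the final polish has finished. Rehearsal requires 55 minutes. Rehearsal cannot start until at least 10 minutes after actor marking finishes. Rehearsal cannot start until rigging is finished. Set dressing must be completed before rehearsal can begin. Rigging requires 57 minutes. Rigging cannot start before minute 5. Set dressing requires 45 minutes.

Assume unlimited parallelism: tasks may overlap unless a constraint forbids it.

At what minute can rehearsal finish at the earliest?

181

Set dressing can start immediately at minute 0; it finishes at minute 45.
Rigging waits on its own release at minute 5, so it starts at minute 5 and finishes at 5 + 57 = minute 62.
Actor marking needs all of rigging (finishes minute 62); set dressing (finishes minute 45). That puts its earliest start at minute 62; it finishes at 62 + 54 = minute 116.
For rehearsal: actor marking (finishes minute 116, plus 10-minute gap → minute 126); rigging (finishes minute 62); set dressing (finishes minute 45). Taking the maximum gives a start of minute 126, and it finishes at 126 + 55 = minute 181.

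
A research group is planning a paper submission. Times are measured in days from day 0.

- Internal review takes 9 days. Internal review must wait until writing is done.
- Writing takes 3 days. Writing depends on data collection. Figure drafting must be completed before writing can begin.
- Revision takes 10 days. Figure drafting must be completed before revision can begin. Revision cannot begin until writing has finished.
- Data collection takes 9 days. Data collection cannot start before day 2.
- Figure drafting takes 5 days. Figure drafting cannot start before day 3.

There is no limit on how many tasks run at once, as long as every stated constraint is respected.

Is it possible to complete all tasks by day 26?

After its own release at day 3, figure drafting can start at day 3 and finishes at day 8.
After its own release at day 2, data collection can start at day 2 and finishes at day 11.
Writing has to wait for data collection (finishes day 11); figure drafting (finishes day 8). The latest of these is day 11, so writing runs day 11 to 11 + 3 = day 14.
For revision: figure drafting (finishes day 8); writing (finishes day 14). Taking the maximum gives a start of day 14, and it finishes at 14 + 10 = day 24.
After writing (finishes day 14), internal review can start at day 14 and finishes at day 23.
Every task is finished by day 24, which is no later than the deadline of 26, so the schedule is feasible.

Yes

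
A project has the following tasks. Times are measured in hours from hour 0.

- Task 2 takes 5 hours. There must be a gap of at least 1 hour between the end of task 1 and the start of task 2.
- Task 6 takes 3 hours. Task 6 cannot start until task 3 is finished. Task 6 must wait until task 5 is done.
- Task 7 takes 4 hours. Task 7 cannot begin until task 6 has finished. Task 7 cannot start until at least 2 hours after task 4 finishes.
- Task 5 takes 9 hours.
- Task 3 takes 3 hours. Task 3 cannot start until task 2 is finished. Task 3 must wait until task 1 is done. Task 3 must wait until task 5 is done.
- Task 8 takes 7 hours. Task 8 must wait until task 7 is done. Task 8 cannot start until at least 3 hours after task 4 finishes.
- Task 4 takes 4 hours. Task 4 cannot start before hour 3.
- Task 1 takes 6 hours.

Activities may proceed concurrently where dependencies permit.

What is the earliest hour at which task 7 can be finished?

Task 5 has no prerequisites, so it starts at hour 0 and finishes at hour 9.
Task 4 waits on its own release at hour 3, so it starts at hour 3 and finishes at 3 + 4 = hour 7.
Task 1 can start immediately at hour 0; it finishes at hour 6.
Task 2 cannot begin until task 1 (finishes hour 6, plus 1-hour gap → hour 7). It runs from hour 7 to 7 + 5 = hour 12.
Task 3 has to wait for task 2 (finishes hour 12); task 1 (finishes hour 6); task 5 (finishes hour 9). The latest of these is hour 12, so task 3 runs hour 12 to 12 + 3 = hour 15.
For task 6: task 3 (finishes hour 15); task 5 (finishes hour 9). Taking the maximum gives a start of hour 15, and it finishes at 15 + 3 = hour 18.
Task 7 has to wait for task 6 (finishes hour 18); task 4 (finishes hour 7, plus 2-hour gap → hour 9). The latest of these is hour 18, so task 7 runs hour 18 to 18 + 4 = hour 22.

22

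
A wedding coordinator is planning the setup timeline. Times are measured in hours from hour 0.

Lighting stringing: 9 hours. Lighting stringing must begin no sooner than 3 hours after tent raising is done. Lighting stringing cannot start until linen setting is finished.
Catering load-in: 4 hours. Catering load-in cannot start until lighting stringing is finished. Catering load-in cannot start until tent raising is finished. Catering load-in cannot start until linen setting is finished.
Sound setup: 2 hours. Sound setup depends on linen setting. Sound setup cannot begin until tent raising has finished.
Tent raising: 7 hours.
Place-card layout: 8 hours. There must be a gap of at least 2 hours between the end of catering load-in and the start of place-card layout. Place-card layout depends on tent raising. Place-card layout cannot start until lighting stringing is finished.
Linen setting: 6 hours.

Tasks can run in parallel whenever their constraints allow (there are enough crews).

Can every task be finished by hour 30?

No

Linen setting has no prerequisites, so it starts at hour 0 and finishes at hour 6.
Nothing blocks tent raising, so it runs from hour 0 to hour 7.
For sound setup: linen setting (finishes hour 6); tent raising (finishes hour 7). Taking the maximum gives a start of hour 7, and it finishes at 7 + 2 = hour 9.
Lighting stringing needs all of tent raising (finishes hour 7, plus 3-hour gap → hour 10); linen setting (finishes hour 6). That puts its earliest start at hour 10; it finishes at 10 + 9 = hour 19.
For catering load-in: lighting stringing (finishes hour 19); tent raising (finishes hour 7); linen setting (finishes hour 6). Taking the maximum gives a start of hour 19, and it finishes at 19 + 4 = hour 23.
Place-card layout cannot start until catering load-in (finishes hour 23, plus 2-hour gap → hour 25); tent raising (finishes hour 7); lighting stringing (finishes hour 19). The controlling bound is hour 25, so place-card layout finishes at 25 + 8 = hour 33.
The earliest everything can be done is hour 33, which is after the deadline of 30, so it is not possible.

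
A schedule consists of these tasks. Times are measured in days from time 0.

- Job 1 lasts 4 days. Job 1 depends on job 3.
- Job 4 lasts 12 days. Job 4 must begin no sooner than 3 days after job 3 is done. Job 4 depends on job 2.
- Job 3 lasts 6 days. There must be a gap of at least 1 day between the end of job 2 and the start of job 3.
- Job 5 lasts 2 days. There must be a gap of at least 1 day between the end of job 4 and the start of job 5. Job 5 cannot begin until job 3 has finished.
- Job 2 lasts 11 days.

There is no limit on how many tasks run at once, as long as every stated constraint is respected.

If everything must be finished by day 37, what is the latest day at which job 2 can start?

1

Nothing follows job 1; the deadline of day 37 is its only limit. It must start by 37 − 4 = day 33.
To finish by day 37, job 5 (duration 2) must start no later than day 35.
Since job 5 (must start by day 35, minus 1-day gap → day 34) depends on it, job 4 must finish by day 34. Backing off its 12-day duration gives a latest start of day 22.
For job 3: job 1 (must start by day 33); job 4 (must start by day 22, minus 3-day gap → day 19); job 5 (must start by day 35). The most restrictive is day 19; with a 6-day duration, job 3 must start by day 13.
For job 2: job 3 (must start by day 13, minus 1-day gap → day 12); job 4 (must start by day 22). The most restrictive is day 12; with an 11-day duration, job 2 must start by day 1.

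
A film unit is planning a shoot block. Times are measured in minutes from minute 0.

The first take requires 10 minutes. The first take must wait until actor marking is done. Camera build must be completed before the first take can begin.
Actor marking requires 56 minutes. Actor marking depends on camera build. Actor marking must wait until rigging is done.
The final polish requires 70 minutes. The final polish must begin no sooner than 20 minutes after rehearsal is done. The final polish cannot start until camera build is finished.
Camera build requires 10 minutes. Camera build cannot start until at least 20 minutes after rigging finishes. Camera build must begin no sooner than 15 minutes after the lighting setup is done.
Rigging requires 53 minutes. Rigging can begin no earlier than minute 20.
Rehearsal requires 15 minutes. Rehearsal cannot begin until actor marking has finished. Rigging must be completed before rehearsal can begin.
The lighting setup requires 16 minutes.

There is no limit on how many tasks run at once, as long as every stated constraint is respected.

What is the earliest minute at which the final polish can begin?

194

The lighting setup can start immediately at minute 0; it finishes at minute 16.
Rigging cannot begin until its own release at minute 20. It runs from minute 20 to 20 + 53 = minute 73.
Camera build cannot start until rigging (finishes minute 73, plus 20-minute gap → minute 93); the lighting setup (finishes minute 16, plus 15-minute gap → minute 31). The controlling bound is minute 93, so camera build finishes at 93 + 10 = minute 103.
Actor marking cannot start until camera build (finishes minute 103); rigging (finishes minute 73). The controlling bound is minute 103, so actor marking finishes at 103 + 56 = minute 159.
Rehearsal has to wait for actor marking (finishes minute 159); rigging (finishes minute 73). The latest of these is minute 159, so rehearsal runs minute 159 to 159 + 15 = minute 174.
The final polish waits on rehearsal (finishes minute 174, plus 20-minute gap → minute 194); camera build (finishes minute 103). The latest of these is minute 194, which is the earliest the final polish can start.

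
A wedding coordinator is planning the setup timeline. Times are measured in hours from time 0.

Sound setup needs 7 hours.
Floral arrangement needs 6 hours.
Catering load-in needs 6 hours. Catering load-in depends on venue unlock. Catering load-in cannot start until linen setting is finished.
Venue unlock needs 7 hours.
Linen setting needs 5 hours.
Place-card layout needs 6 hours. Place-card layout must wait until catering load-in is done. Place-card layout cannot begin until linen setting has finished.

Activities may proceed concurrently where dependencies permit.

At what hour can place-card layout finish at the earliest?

Nothing blocks linen setting, so it runs from hour 0 to hour 5.
Venue unlock has no prerequisites, so it starts at hour 0 and finishes at hour 7.
Catering load-in cannot start until venue unlock (finishes hour 7); linen setting (finishes hour 5). The controlling bound is hour 7, so catering load-in finishes at 7 + 6 = hour 13.
Place-card layout has to wait for catering load-in (finishes hour 13); linen setting (finishes hour 5). The latest of these is hour 13, so place-card layout runs hour 13 to 13 + 6 = hour 19.

19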